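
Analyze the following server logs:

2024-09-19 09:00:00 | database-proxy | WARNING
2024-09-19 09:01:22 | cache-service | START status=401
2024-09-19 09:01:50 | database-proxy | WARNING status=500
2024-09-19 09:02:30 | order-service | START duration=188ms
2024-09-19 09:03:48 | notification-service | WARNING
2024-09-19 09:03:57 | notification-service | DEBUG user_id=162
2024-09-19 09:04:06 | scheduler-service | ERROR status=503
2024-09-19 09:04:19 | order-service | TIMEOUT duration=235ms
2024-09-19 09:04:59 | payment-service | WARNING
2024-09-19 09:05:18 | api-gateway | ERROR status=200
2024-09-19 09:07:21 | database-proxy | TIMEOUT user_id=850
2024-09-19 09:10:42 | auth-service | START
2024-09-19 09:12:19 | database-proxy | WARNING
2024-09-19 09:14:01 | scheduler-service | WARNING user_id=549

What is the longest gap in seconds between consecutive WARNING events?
440

To find the longest gap:

1. Extract all WARNING events in chronological order
2. Calculate time differences between consecutive events
3. Find the maximum difference
4. Longest gap: 440 seconds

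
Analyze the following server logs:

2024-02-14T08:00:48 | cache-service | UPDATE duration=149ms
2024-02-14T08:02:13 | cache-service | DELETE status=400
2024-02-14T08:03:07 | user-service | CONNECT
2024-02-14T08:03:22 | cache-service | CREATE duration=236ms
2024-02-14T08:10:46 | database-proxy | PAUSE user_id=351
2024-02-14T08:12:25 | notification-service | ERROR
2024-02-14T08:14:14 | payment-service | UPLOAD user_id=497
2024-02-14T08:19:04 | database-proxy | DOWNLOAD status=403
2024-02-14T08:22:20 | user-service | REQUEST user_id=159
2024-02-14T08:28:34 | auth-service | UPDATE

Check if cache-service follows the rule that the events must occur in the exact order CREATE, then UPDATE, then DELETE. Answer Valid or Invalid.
Invalid

To validate ordering:

1. Required order: CREATE → UPDATE → DELETE
2. Rule: the events must occur in the exact order CREATE, then UPDATE, then DELETE
3. Check actual order of events for cache-service
4. Result: Invalid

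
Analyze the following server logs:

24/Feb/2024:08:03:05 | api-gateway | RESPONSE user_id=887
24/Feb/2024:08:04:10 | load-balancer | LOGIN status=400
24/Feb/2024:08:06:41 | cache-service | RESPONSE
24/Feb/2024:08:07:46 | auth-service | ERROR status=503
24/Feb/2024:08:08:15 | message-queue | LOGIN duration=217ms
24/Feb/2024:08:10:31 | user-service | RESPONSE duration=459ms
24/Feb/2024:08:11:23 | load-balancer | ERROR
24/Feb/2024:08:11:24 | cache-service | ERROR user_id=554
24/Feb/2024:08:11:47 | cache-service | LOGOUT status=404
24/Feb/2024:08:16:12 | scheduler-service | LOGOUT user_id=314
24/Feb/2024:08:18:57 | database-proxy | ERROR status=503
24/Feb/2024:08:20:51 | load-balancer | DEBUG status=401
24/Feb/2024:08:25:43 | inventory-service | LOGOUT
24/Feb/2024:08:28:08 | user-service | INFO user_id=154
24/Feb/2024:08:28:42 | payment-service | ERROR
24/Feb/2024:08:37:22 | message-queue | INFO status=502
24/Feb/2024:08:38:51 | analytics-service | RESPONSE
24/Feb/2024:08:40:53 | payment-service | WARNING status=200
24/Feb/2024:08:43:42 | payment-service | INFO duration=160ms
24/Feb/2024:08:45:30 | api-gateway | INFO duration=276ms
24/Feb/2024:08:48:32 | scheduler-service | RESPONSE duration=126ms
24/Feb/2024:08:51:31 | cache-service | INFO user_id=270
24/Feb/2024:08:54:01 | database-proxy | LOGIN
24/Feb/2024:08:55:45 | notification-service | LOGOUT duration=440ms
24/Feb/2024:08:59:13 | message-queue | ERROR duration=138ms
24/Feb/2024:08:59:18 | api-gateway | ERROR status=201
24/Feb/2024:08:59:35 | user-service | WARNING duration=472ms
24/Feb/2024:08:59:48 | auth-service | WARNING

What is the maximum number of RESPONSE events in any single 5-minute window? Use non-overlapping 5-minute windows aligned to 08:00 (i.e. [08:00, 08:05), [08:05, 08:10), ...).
1

To find the burst window:

1. Divide the log period into non-overlapping 5-minute windows starting at 08:00
2. Count RESPONSE events in each window
3. Find the window with maximum count
4. Maximum events in a window: 1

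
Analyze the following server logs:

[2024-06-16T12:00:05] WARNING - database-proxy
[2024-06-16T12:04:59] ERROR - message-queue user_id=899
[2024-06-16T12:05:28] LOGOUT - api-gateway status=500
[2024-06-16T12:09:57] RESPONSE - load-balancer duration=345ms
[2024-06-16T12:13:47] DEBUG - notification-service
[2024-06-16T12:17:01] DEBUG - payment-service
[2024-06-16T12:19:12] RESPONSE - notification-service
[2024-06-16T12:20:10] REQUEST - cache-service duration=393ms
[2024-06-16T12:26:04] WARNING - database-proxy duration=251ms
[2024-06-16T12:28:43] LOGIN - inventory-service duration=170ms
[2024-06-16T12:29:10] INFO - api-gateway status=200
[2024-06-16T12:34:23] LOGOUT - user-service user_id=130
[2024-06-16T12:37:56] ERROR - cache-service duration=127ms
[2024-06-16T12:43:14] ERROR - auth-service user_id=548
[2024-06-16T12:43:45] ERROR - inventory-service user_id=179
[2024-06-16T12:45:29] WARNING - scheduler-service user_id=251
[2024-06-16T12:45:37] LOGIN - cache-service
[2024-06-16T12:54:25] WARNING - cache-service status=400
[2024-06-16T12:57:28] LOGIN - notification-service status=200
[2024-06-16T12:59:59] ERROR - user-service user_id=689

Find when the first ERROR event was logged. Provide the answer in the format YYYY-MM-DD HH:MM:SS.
2024-06-16 12:04:59

To find the first event:

1. Filter for all ERROR events
2. Sort by timestamp
3. Select the first one
4. Timestamp: 2024-06-16 12:04:59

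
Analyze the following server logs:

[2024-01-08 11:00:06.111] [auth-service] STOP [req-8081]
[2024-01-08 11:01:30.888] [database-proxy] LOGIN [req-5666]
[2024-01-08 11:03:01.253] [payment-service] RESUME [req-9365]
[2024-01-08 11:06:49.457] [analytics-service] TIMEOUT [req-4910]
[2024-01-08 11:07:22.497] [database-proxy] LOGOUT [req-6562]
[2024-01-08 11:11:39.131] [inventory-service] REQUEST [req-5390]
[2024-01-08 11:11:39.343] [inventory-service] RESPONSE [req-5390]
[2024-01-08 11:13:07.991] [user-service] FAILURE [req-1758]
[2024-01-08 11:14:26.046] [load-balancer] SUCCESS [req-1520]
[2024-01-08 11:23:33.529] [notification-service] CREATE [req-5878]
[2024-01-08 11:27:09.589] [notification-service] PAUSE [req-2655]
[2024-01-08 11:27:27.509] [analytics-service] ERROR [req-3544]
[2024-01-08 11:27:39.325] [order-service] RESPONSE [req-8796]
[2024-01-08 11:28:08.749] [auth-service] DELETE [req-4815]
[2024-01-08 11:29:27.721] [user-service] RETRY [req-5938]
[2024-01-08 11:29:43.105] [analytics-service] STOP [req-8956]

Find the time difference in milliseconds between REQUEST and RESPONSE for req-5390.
212

To calculate latency:

1. Find REQUEST with id req-5390: 2024-01-08 11:11:39.131
2. Find RESPONSE with id req-5390: 2024-01-08 11:11:39.343
3. Latency: 2024-01-08 11:11:39.343 - 2024-01-08 11:11:39.131 = 212ms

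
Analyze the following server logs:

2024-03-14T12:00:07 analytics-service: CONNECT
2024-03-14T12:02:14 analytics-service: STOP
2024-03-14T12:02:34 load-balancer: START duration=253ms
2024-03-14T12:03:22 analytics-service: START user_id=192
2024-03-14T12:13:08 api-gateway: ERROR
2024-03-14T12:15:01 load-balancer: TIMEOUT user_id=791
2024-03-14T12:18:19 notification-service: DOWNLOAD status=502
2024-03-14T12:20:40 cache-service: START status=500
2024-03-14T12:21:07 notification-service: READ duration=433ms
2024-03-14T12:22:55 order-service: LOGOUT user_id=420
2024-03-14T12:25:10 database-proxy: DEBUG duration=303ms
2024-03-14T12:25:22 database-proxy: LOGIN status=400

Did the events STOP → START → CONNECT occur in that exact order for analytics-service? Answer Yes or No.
No

To verify sequence order:

1. Find all events in sequence STOP → START → CONNECT for analytics-service
2. Extract their timestamps
3. Check if timestamps are in ascending order
4. Result: No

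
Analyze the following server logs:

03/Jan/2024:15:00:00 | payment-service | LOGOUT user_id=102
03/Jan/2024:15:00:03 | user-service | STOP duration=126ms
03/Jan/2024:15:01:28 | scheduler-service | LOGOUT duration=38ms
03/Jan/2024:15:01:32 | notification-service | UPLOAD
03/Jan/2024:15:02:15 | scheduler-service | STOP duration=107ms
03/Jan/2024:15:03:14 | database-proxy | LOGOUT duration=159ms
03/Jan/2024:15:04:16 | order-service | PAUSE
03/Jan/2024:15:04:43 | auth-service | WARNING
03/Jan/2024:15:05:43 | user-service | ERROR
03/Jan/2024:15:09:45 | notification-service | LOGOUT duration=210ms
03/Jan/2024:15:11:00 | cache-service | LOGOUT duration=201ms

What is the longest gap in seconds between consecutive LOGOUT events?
391

To find the longest gap:

1. Extract all LOGOUT events in chronological order
2. Calculate time differences between consecutive events
3. Find the maximum difference
4. Longest gap: 391 seconds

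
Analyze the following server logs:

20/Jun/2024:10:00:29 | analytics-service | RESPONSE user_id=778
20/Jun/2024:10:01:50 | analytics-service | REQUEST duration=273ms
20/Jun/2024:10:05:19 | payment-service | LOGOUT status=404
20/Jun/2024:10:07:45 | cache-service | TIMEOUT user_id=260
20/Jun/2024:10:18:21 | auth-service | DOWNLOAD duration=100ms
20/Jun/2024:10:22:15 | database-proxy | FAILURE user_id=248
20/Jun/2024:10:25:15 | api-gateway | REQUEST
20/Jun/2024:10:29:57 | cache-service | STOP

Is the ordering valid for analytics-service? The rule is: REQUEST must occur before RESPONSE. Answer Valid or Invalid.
Invalid

To validate ordering:

1. Required order: REQUEST → RESPONSE
2. Rule: REQUEST must occur before RESPONSE
3. Check actual order of events for analytics-service
4. Result: Invalid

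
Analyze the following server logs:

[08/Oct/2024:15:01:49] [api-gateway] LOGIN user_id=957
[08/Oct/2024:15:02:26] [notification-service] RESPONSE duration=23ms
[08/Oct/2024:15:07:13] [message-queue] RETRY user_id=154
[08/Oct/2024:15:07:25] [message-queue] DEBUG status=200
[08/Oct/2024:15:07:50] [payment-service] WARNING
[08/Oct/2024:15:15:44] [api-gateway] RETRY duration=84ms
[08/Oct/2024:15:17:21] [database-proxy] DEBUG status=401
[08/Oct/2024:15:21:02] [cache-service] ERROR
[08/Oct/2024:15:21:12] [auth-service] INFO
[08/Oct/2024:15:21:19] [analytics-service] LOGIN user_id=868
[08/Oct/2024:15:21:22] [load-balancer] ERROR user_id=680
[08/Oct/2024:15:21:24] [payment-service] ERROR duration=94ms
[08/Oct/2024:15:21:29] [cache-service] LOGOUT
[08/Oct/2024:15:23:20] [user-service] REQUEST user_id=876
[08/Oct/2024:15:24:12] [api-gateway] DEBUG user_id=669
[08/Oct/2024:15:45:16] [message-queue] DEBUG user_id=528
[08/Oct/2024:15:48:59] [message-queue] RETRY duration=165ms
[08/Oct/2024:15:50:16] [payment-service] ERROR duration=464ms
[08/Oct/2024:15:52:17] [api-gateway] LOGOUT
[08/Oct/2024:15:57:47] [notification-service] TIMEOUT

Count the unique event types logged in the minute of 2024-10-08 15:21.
4

To count unique event types:

1. Filter events in the minute starting at 2024-10-08 15:21
2. Extract event types from matching entries
3. Count unique types: 4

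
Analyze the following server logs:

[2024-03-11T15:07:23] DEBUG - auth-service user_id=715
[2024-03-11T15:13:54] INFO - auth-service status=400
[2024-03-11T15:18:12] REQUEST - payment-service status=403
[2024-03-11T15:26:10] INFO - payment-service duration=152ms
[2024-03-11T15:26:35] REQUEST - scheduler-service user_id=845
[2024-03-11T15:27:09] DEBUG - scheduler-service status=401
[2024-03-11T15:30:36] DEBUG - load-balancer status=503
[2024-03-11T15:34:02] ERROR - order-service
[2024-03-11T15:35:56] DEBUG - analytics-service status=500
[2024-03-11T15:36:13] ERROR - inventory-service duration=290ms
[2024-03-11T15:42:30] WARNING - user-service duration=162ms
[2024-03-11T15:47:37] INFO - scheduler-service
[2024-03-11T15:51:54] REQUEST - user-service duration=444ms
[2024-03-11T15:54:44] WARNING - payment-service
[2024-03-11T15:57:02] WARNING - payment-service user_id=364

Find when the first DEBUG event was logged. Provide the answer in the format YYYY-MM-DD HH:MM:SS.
2024-03-11 15:07:23

To find the first event:

1. Filter for all DEBUG events
2. Sort by timestamp
3. Select the first one
4. Timestamp: 2024-03-11 15:07:23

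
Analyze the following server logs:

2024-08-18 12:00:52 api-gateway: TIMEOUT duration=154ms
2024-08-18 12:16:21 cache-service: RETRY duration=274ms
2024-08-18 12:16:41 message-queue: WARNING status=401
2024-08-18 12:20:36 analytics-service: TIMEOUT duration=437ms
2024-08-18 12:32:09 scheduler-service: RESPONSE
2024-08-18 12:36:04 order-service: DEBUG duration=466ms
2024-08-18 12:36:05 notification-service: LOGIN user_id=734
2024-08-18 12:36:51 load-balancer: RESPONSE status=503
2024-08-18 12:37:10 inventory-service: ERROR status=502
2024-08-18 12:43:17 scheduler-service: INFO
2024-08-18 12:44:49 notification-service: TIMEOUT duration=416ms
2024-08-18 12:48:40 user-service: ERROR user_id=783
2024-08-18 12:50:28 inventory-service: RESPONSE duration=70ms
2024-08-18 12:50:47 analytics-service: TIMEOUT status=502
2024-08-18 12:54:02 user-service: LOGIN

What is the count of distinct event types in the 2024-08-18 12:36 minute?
3

To count unique event types:

1. Filter events in the minute starting at 2024-08-18 12:36
2. Extract event types from matching entries
3. Count unique types: 3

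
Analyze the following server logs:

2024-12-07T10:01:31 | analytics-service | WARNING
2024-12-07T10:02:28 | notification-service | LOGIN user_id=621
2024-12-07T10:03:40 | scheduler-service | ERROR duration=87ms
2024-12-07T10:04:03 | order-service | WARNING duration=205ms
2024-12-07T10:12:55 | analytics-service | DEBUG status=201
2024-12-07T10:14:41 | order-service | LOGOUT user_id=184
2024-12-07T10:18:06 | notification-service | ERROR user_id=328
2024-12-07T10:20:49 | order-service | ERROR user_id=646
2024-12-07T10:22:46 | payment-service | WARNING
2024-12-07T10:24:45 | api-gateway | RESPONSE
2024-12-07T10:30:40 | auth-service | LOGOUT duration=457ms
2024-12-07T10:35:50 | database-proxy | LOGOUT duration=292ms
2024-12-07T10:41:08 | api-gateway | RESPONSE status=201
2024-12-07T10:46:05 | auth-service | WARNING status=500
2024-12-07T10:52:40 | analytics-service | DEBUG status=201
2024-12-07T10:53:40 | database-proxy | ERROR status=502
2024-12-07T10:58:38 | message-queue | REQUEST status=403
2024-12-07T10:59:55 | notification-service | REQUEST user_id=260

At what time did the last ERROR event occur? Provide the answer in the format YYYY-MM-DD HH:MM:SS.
2024-12-07 10:53:40

To find the last event:

1. Filter for all ERROR events
2. Sort by timestamp
3. Select the last one
4. Timestamp: 2024-12-07 10:53:40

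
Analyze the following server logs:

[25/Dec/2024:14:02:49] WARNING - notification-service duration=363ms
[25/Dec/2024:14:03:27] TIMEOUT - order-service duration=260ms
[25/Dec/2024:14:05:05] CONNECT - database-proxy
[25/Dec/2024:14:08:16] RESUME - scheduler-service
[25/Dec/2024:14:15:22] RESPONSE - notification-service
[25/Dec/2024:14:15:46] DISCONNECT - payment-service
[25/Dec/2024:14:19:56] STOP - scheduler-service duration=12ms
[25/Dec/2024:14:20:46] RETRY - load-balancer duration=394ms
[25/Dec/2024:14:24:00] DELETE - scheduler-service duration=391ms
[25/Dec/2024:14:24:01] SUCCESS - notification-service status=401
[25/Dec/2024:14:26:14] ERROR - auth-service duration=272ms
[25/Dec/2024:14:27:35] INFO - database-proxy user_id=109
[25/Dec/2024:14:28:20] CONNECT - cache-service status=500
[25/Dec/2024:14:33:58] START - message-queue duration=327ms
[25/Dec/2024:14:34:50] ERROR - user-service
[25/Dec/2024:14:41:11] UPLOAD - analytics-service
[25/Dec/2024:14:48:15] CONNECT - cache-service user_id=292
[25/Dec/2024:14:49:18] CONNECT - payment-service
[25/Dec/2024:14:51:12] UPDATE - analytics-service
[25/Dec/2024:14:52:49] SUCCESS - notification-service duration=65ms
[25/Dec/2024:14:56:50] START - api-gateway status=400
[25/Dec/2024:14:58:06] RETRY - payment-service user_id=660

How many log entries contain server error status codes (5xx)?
1

To find matching entries:

1. Pattern to match: server error status codes (5xx)
2. Scan each log entry for the pattern
3. Count matches: 1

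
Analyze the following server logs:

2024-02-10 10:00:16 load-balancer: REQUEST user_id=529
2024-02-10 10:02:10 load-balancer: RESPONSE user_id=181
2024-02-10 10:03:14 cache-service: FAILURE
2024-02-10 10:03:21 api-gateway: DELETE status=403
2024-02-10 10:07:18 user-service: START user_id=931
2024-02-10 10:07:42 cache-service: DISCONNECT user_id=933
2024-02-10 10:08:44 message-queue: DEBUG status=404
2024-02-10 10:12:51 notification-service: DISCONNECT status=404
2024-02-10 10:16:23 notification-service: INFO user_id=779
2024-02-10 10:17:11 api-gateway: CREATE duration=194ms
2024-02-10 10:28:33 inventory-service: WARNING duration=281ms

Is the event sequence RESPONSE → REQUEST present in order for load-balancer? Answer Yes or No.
No

To verify sequence order:

1. Find all events in sequence RESPONSE → REQUEST for load-balancer
2. Extract their timestamps
3. Check if timestamps are in ascending order
4. Result: No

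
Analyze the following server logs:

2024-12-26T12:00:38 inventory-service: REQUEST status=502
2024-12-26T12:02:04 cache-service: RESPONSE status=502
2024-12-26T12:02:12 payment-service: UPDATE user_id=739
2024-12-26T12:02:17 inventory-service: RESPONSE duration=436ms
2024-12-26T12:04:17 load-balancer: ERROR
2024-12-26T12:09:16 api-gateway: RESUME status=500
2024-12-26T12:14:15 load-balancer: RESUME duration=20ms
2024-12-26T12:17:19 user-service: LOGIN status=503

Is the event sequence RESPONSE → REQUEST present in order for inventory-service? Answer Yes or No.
No

To verify sequence order:

1. Find all events in sequence RESPONSE → REQUEST for inventory-service
2. Extract their timestamps
3. Check if timestamps are in ascending order
4. Result: No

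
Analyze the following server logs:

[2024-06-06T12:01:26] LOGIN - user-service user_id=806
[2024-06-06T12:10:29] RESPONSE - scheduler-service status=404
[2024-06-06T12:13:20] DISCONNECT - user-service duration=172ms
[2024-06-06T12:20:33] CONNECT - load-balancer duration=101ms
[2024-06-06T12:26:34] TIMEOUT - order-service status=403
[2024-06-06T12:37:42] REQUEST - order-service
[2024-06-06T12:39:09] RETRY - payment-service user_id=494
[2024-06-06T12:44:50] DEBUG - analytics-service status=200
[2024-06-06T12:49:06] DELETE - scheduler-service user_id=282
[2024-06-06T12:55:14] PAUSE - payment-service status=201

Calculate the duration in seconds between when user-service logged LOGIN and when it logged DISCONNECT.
714

To find the time between events:

1. Locate the first LOGIN event for user-service: 2024-06-06T12:01:26
2. Locate the first DISCONNECT event for user-service: 2024-06-06T12:13:20
3. Calculate the difference: 2024-06-06T12:13:20 - 2024-06-06T12:01:26 = 714 seconds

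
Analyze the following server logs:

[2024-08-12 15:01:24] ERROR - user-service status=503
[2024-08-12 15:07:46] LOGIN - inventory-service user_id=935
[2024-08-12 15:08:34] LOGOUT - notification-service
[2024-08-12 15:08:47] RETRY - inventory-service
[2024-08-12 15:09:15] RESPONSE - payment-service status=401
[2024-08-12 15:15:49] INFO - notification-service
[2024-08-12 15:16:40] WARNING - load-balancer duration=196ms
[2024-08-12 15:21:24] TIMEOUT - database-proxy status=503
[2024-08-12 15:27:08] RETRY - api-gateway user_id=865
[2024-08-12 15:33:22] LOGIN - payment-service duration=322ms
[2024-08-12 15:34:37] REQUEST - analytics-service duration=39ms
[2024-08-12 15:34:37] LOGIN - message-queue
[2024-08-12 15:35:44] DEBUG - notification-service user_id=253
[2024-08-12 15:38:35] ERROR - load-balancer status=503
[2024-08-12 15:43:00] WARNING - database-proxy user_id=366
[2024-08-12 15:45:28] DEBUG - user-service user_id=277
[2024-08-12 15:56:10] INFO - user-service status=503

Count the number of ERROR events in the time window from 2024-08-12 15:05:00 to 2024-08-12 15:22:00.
0

To count events in the time window:

1. Window boundaries: 2024-08-12 15:05:00 to 2024-08-12 15:22:00
2. Filter for ERROR events within this window
3. Count matching events: 0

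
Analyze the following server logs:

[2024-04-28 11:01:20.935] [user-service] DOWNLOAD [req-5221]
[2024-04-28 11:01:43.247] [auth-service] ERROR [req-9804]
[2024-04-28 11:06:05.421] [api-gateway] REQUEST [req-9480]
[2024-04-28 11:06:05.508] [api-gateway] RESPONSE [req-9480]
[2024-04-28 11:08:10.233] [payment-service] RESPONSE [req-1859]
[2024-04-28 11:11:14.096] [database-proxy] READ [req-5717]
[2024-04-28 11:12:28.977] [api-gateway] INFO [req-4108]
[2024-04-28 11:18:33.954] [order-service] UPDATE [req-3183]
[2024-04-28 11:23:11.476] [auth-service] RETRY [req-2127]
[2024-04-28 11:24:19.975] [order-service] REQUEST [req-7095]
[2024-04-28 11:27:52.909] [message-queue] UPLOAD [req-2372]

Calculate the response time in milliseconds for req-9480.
87

To calculate latency:

1. Find REQUEST with id req-9480: 2024-04-28 11:06:05.421
2. Find RESPONSE with id req-9480: 2024-04-28 11:06:05.508
3. Latency: 2024-04-28 11:06:05.508 - 2024-04-28 11:06:05.421 = 87ms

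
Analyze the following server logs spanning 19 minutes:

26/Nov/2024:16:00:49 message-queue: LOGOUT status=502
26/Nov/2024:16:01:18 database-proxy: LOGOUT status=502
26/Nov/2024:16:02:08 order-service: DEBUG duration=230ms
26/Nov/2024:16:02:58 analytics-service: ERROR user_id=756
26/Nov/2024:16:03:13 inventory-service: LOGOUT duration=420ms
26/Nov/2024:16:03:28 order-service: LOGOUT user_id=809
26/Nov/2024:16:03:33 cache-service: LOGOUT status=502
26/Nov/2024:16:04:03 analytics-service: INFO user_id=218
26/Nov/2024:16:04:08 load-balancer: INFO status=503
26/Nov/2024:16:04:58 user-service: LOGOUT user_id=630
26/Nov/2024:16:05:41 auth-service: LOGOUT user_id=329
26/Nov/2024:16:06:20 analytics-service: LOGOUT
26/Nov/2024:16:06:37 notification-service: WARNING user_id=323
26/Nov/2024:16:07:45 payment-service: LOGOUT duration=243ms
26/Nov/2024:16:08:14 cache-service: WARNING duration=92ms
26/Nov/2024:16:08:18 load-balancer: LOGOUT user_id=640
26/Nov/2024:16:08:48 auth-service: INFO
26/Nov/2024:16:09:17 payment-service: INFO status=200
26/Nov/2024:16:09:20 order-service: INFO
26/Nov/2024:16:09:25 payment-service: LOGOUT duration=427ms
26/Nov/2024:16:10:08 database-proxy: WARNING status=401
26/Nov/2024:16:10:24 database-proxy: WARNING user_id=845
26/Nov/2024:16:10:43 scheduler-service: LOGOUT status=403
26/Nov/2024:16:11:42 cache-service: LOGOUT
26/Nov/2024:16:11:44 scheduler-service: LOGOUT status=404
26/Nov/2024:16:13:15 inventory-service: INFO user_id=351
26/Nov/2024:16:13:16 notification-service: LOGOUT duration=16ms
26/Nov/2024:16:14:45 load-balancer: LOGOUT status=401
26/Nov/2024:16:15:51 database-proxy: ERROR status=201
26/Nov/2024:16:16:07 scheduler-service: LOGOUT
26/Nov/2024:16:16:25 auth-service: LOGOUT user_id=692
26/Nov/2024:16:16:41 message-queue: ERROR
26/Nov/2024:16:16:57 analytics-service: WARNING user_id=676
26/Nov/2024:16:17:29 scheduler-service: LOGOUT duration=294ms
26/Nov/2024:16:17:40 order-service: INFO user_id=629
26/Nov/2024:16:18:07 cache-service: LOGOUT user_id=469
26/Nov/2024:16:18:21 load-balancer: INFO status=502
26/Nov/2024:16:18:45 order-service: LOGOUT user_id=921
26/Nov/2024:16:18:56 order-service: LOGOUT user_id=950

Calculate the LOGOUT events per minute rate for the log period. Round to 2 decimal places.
1.16

To calculate the rate:

1. Count total LOGOUT events: 22
2. Total time period: 19 minutes
3. Rate = 22 / 19 = 1.16 events per minute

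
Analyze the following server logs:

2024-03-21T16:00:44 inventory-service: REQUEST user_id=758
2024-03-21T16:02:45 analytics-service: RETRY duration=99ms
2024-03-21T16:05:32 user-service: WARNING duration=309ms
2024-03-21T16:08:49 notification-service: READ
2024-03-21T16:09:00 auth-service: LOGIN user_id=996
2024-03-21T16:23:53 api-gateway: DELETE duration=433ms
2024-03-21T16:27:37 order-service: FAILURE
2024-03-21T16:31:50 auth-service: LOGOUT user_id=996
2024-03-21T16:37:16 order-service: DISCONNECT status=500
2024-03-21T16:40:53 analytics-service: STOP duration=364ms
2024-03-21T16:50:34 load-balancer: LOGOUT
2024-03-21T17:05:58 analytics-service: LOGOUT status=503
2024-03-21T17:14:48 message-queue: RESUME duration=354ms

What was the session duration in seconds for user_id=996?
1370

To calculate session duration:

1. Find LOGIN event for user_id=996: 2024-03-21T16:09:00
2. Find LOGOUT event for user_id=996: 2024-03-21T16:31:50
3. Session duration: 2024-03-21T16:31:50 - 2024-03-21T16:09:00 = 1370 seconds (22 minutes)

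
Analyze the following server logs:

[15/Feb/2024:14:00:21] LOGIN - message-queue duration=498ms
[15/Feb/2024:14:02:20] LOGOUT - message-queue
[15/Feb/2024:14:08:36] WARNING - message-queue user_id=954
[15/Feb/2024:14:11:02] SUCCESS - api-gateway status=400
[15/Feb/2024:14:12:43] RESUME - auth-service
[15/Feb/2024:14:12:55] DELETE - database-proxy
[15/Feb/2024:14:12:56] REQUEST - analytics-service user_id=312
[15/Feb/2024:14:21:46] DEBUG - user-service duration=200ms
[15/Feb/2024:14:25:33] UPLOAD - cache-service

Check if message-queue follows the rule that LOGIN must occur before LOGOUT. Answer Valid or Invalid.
Valid

To validate ordering:

1. Required order: LOGIN → LOGOUT
2. Rule: LOGIN must occur before LOGOUT
3. Check actual order of events for message-queue
4. Result: Valid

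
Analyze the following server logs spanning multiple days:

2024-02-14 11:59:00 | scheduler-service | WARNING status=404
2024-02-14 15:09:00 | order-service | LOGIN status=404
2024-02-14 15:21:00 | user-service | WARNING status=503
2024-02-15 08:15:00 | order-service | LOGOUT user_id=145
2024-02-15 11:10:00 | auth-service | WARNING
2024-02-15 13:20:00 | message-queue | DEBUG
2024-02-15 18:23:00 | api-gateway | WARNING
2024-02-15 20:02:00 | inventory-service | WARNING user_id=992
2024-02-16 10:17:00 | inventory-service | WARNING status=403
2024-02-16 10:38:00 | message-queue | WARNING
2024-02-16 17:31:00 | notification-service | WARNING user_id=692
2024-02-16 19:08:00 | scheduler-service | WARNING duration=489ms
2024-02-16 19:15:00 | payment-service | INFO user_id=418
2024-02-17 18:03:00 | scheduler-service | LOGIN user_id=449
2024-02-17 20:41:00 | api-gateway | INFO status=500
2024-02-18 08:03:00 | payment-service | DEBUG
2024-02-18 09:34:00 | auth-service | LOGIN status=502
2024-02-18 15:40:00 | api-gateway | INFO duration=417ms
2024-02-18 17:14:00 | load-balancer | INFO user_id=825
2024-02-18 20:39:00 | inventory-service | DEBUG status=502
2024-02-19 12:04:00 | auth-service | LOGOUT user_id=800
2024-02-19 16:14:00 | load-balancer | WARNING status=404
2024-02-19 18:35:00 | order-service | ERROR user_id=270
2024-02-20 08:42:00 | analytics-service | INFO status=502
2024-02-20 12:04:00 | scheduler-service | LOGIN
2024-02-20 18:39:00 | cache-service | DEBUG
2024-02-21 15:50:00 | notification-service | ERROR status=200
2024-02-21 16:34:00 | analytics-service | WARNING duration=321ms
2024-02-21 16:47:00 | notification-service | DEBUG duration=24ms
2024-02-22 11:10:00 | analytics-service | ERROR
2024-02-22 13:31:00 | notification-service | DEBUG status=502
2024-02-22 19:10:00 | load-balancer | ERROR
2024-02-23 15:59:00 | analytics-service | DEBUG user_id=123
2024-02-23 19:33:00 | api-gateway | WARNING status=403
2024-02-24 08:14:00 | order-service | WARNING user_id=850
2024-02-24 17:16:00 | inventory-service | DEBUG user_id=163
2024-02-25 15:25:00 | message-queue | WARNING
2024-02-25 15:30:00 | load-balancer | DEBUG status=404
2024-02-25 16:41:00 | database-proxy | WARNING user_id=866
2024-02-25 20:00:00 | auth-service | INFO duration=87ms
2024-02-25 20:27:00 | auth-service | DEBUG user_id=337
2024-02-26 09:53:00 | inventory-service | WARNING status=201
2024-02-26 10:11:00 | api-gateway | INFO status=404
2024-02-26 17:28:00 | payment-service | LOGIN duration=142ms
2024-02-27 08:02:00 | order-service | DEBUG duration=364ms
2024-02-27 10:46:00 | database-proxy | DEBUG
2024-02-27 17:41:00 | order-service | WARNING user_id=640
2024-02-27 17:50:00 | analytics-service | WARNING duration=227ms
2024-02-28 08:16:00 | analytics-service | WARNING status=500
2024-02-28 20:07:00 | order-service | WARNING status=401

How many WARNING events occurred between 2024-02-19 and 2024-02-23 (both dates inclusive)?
3

To filter by date range:

1. Date range: 2024-02-19 through 2024-02-23, both dates inclusive
2. Filter for WARNING events whose date falls in this range
3. Count matching events: 3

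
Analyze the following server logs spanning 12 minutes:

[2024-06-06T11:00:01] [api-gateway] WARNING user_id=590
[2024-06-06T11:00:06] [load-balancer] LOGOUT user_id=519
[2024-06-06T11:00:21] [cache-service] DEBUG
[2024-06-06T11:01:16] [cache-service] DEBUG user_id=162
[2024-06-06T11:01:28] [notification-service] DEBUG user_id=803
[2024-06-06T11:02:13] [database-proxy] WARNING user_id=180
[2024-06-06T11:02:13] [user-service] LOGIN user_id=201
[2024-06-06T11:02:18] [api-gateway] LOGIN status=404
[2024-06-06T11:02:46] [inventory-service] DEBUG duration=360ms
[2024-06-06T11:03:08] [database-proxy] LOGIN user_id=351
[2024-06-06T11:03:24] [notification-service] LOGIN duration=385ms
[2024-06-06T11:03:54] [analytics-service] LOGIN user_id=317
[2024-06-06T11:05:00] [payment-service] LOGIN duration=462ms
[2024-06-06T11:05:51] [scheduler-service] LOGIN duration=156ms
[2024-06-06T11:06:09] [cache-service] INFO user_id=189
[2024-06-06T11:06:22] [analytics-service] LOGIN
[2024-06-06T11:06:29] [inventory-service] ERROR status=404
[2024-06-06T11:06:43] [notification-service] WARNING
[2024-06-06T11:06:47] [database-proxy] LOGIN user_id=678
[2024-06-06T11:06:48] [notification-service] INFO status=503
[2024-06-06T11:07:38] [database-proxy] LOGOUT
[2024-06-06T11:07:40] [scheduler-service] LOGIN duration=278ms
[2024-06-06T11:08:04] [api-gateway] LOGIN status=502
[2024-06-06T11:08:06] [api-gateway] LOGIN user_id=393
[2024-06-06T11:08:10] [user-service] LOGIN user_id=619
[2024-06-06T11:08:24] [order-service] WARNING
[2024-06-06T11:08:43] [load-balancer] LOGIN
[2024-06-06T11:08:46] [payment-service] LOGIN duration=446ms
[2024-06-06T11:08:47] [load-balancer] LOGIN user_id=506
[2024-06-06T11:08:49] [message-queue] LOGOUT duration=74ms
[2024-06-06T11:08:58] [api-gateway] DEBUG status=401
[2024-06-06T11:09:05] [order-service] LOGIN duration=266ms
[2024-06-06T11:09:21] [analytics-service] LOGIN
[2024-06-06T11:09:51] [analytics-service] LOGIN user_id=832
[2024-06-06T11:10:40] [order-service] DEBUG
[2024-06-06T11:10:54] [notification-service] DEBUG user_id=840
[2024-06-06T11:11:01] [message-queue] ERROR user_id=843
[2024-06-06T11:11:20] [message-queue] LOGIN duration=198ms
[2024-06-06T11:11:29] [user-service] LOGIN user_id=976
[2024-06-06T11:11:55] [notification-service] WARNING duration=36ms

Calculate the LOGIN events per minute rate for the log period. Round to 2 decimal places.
1.75

To calculate the rate:

1. Count total LOGIN events: 21
2. Total time period: 12 minutes
3. Rate = 21 / 12 = 1.75 events per minute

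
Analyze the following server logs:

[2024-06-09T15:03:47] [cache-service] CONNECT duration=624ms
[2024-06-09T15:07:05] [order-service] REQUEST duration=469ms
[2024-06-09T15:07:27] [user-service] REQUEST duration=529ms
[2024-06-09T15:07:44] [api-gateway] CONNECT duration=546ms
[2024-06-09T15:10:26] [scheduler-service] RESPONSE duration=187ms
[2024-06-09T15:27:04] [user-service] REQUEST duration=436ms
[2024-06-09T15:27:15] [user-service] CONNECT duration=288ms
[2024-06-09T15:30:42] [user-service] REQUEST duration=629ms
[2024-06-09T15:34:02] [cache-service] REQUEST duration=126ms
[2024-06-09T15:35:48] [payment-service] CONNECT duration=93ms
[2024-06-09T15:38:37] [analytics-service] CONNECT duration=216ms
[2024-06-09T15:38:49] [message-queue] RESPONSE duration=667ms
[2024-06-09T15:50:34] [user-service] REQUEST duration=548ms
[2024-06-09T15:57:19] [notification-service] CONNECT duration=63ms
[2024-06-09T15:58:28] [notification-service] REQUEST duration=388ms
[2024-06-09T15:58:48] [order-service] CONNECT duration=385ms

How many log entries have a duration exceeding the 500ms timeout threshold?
6

To count timeouts:

1. Threshold: 500ms
2. Extract duration from each log entry
3. Count entries where duration > 500
4. Timeout count: 6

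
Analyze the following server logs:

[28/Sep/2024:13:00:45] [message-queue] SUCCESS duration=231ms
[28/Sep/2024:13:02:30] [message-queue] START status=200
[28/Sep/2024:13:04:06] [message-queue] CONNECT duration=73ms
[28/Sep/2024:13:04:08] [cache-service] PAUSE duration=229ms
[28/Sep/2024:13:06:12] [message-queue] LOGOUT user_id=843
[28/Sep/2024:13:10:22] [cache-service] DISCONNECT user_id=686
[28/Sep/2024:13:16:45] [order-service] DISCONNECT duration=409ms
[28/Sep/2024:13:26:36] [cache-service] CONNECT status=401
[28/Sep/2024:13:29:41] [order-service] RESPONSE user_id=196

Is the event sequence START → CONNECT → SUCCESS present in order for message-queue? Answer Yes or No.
No

To verify sequence order:

1. Find all events in sequence START → CONNECT → SUCCESS for message-queue
2. Extract their timestamps
3. Check if timestamps are in ascending order
4. Result: No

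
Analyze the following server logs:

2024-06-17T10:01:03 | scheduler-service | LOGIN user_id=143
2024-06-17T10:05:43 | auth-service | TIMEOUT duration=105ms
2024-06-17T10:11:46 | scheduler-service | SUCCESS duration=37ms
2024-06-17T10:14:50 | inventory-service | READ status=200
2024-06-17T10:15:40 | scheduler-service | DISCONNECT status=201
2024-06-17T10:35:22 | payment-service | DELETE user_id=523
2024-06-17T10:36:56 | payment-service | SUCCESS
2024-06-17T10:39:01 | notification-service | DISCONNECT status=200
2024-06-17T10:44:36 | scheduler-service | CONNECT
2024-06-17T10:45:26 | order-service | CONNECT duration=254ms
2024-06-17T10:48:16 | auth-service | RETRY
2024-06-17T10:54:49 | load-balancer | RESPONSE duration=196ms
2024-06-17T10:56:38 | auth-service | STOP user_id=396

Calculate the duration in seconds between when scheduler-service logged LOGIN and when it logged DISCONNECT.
877

To find the time between events:

1. Locate the first LOGIN event for scheduler-service: 2024-06-17T10:01:03
2. Locate the first DISCONNECT event for scheduler-service: 2024-06-17T10:15:40
3. Calculate the difference: 2024-06-17T10:15:40 - 2024-06-17T10:01:03 = 877 seconds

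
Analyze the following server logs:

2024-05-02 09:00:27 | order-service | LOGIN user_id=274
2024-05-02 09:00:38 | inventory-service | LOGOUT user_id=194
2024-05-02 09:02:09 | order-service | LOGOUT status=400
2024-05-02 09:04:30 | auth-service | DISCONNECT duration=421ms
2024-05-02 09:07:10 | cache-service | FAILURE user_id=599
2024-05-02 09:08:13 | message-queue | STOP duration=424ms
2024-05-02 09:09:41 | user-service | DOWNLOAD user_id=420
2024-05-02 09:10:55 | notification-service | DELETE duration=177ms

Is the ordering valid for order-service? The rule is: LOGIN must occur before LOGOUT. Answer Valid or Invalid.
Valid

To validate ordering:

1. Required order: LOGIN → LOGOUT
2. Rule: LOGIN must occur before LOGOUT
3. Check actual order of events for order-service
4. Result: Valid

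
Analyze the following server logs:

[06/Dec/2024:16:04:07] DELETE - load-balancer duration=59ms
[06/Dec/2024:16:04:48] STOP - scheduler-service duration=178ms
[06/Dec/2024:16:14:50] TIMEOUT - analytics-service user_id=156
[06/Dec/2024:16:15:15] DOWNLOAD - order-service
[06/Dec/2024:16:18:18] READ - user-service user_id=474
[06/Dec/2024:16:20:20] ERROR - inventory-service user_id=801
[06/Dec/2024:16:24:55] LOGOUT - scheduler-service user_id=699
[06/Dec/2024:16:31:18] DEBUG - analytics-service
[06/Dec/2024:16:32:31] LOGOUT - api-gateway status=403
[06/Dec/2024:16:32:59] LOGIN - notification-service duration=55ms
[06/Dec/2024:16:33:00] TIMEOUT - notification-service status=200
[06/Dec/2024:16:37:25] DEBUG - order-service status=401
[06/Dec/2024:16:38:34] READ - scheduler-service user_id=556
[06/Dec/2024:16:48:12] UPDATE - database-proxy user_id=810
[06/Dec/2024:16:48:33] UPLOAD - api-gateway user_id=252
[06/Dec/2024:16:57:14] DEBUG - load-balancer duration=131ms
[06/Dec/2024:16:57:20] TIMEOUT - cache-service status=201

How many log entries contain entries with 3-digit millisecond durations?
2

To find matching entries:

1. Pattern to match: entries with 3-digit millisecond durations
2. Scan each log entry for the pattern
3. Count matches: 2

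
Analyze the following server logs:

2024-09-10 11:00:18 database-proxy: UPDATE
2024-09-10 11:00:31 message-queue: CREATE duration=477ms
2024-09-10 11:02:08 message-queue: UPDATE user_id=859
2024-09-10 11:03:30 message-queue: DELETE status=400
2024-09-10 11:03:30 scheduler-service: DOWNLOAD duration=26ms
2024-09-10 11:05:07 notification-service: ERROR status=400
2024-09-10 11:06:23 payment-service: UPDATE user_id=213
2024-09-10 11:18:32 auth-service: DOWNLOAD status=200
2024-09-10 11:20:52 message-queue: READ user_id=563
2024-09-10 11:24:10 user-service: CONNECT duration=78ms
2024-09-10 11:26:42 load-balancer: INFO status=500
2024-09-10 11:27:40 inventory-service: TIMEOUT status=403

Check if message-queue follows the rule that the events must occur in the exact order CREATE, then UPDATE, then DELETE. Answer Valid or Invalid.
Valid

To validate ordering:

1. Required order: CREATE → UPDATE → DELETE
2. Rule: the events must occur in the exact order CREATE, then UPDATE, then DELETE
3. Check actual order of events for message-queue
4. Result: Valid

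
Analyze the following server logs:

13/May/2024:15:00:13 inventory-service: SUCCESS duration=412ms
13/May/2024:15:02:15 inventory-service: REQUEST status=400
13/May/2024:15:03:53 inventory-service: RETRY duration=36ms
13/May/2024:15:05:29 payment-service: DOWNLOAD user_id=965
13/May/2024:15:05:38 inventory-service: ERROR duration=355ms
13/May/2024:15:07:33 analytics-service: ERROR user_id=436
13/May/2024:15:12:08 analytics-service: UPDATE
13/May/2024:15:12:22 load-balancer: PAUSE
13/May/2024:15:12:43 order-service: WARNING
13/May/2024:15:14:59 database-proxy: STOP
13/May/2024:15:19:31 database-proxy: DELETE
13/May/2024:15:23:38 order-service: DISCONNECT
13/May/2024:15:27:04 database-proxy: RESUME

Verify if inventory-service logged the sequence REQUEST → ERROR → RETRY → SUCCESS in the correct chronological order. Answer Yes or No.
No

To verify sequence order:

1. Find all events in sequence REQUEST → ERROR → RETRY → SUCCESS for inventory-service
2. Extract their timestamps
3. Check if timestamps are in ascending order
4. Result: No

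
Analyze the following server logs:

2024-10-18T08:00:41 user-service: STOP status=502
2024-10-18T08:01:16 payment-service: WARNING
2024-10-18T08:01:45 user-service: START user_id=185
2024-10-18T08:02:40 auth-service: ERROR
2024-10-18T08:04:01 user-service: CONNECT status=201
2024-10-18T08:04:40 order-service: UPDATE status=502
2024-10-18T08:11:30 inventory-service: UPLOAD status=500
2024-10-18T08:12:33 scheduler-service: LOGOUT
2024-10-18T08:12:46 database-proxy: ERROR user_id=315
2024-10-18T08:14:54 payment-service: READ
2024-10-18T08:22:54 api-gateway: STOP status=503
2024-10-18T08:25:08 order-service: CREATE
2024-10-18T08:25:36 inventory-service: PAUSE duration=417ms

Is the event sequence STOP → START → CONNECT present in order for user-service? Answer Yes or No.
Yes

To verify sequence order:

1. Find all events in sequence STOP → START → CONNECT for user-service
2. Extract their timestamps
3. Check if timestamps are in ascending order
4. Result: Yes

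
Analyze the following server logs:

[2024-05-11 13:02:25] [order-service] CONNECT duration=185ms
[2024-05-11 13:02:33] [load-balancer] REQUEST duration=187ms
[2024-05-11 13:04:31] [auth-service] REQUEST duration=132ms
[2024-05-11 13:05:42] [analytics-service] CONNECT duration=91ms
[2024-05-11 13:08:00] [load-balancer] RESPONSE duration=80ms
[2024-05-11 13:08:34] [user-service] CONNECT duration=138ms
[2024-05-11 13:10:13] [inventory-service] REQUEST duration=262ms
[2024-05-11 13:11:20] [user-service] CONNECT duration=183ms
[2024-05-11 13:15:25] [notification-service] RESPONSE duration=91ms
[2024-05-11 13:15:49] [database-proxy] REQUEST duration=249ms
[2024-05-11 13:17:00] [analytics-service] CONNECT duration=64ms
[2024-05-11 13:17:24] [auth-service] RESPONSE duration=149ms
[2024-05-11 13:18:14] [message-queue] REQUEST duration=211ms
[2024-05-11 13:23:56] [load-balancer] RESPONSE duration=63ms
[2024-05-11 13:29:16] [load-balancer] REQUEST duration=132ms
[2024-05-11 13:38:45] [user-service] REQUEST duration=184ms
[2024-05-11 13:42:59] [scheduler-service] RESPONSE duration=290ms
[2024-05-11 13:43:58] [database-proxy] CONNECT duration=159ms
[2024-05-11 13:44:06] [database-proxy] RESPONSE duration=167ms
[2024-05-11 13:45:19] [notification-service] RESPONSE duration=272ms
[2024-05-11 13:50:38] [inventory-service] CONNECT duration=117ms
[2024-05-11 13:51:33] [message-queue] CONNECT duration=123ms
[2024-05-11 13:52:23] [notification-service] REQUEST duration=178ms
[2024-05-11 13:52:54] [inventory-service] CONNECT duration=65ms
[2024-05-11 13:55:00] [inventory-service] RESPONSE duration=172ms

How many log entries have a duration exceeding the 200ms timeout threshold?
5

To count timeouts:

1. Threshold: 200ms
2. Extract duration from each log entry
3. Count entries where duration > 200
4. Timeout count: 5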